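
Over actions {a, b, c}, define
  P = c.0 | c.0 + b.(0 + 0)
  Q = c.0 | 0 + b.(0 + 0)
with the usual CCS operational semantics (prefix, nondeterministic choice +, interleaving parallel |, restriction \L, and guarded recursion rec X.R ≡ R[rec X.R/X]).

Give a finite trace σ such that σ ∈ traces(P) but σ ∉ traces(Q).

cc

Reachable graph of P (5 states):
  u0 = c.0 | c.0 + b.(0 + 0) :: --b--▸ u1, --c--▸ u2, --c--▸ u3
  u1 = 0 + 0 :: ∅
  u2 = 0 | c.0 :: --c--▸ u4
  u3 = c.0 | 0 :: --c--▸ u4
  u4 = 0 | 0 :: ∅
Reachable graph of Q (3 states):
  v0 = c.0 | 0 + b.(0 + 0) :: --b--▸ v1, --c--▸ v2
  v1 = 0 + 0 :: ∅
  v2 = 0 | 0 :: ∅
Executing cc from P (initial set {u0}):
  [1] c ⇒ {u2, u3}
  [2] c ⇒ {u4}
  — P admits the full trace.
Executing cc from Q (initial set {v0}):
  [1] c ⇒ {v2}
  [2] c ⇒ ∅ (Q stuck)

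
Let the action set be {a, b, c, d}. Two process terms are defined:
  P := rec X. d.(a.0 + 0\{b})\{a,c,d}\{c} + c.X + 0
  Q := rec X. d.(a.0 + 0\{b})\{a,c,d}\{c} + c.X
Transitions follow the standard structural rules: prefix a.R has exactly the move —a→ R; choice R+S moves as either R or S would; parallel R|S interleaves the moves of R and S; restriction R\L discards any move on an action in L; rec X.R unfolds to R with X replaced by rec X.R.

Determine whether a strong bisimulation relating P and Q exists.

LTS(P): 2 reachable states
  p0 = rec X. d.(a.0 + 0\{b})\{a,c,d}\{c} + c.X + 0 ⊢ -c-> p0, -d-> p1
  p1 = (a.0 + 0\{b})\{a,c,d}\{c} ⊢ ·
LTS(Q): 2 reachable states
  q0 = rec X. d.(a.0 + 0\{b})\{a,c,d}\{c} + c.X ⊢ -c-> q0, -d-> q1
  q1 = (a.0 + 0\{b})\{a,c,d}\{c} ⊢ ·
Bisimilarity quotient blocks:
  B0 = {p0, q0}
  B1 = {p1, q1}
p0 ∈ B0, q0 ∈ B0 → same block

bisimilar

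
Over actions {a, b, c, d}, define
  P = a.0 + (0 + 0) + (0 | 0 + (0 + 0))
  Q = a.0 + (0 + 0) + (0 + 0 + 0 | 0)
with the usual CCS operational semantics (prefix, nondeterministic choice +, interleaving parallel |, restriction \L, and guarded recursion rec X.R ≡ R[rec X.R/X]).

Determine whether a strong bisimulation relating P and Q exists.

P's transition system — 2 states:
  u0 = a.0 + (0 + 0) + (0 | 0 + (0 + 0)) has moves --a--▸ u1
  u1 = 0 has moves stopped
Q's transition system — 2 states:
  v0 = a.0 + (0 + 0) + (0 + 0 + 0 | 0) has moves --a--▸ v1
  v1 = 0 has moves stopped
Coarsest stable partition (strong bisimilarity classes):
  B0 = {u0, v0}
  B1 = {u1, v1}
u0 ∈ B0, v0 ∈ B0 → same block

P ~ Q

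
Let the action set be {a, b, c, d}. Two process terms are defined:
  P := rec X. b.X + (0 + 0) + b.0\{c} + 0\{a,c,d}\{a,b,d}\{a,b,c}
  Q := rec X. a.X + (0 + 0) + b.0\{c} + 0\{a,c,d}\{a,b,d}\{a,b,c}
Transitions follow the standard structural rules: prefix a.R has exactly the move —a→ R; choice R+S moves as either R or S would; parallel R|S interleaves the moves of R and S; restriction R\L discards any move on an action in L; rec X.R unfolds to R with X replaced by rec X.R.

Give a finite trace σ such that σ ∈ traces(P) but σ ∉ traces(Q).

LTS(P): 2 reachable states
  u0 = rec X. b.X + (0 + 0) + b.0\{c} + 0\{a,c,d}\{a,b,d}\{a,b,c} :: -b-> u0, -b-> u1
  u1 = 0\{c} :: ·
LTS(Q): 2 reachable states
  v0 = rec X. a.X + (0 + 0) + b.0\{c} + 0\{a,c,d}\{a,b,d}\{a,b,c} :: -a-> v0, -b-> v1
  v1 = 0\{c} :: ·
Trace ⟨bb⟩ through P, begin at {u0}:
  [1] b ⇒ {u0, u1}
  [2] b ⇒ {u0, u1}
  P completes σ.
Trace ⟨bb⟩ through Q, begin at {v0}:
  [1] b ⇒ {v1}
  [2] b ⇒ no successor for Q

bb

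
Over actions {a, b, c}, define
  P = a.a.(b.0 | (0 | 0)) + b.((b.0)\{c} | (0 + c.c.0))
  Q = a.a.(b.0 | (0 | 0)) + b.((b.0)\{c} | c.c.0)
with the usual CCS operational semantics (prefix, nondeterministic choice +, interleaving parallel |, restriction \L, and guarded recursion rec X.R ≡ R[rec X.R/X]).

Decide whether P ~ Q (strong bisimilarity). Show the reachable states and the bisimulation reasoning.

Reachable graph of P (10 states):
  s0 = a.a.(b.0 | (0 | 0)) + b.((b.0)\{c} | (0 + c.c.0)) → —a→ s1, —b→ s2
  s1 = a.(b.0 | (0 | 0)) → —a→ s3
  s2 = (b.0)\{c} | (0 + c.c.0) → —b→ s4, —c→ s5
  s3 = b.0 | (0 | 0) → —b→ s6
  s4 = 0\{c} | (0 + c.c.0) → —c→ s7
  s5 = (b.0)\{c} | c.0 → —b→ s7, —c→ s8
  s6 = 0 | (0 | 0) → stopped
  s7 = 0\{c} | c.0 → —c→ s9
  s8 = (b.0)\{c} | 0 → —b→ s9
  s9 = 0\{c} | 0 → stopped
Reachable graph of Q (10 states):
  t0 = a.a.(b.0 | (0 | 0)) + b.((b.0)\{c} | c.c.0) → —a→ t1, —b→ t2
  t1 = a.(b.0 | (0 | 0)) → —a→ t3
  t2 = (b.0)\{c} | c.c.0 → —b→ t4, —c→ t5
  t3 = b.0 | (0 | 0) → —b→ t6
  t4 = 0\{c} | c.c.0 → —c→ t7
  t5 = (b.0)\{c} | c.0 → —b→ t7, —c→ t8
  t6 = 0 | (0 | 0) → stopped
  t7 = 0\{c} | c.0 → —c→ t9
  t8 = (b.0)\{c} | 0 → —b→ t9
  t9 = 0\{c} | 0 → stopped
Bisimilarity quotient blocks:
  B0 = {s0, t0}
  B1 = {s2, t2}
  B2 = {s4, t4}
  B3 = {s7, t7}
  B4 = {s6, s9, t6, t9}
  B5 = {s5, t5}
  B6 = {s3, s8, t3, t8}
  B7 = {s1, t1}
s0 ∈ B0, t0 ∈ B0 → same block

bisimilar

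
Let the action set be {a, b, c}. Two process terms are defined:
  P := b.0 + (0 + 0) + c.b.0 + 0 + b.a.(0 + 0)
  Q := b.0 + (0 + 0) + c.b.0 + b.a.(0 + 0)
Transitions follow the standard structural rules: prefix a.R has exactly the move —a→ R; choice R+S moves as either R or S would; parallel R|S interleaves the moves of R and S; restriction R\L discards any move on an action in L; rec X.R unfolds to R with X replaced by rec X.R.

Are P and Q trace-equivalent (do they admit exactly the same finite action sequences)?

Reachable graph of P (5 states):
  p0 = b.0 + (0 + 0) + c.b.0 + 0 + b.a.(0 + 0) ⊢ --b--▸ p1, --b--▸ p2, --c--▸ p3
  p1 = 0 ⊢ stopped
  p2 = a.(0 + 0) ⊢ --a--▸ p4
  p3 = b.0 ⊢ --b--▸ p1
  p4 = 0 + 0 ⊢ stopped
Reachable graph of Q (5 states):
  q0 = b.0 + (0 + 0) + c.b.0 + b.a.(0 + 0) ⊢ --b--▸ q1, --b--▸ q2, --c--▸ q3
  q1 = 0 ⊢ stopped
  q2 = a.(0 + 0) ⊢ --a--▸ q4
  q3 = b.0 ⊢ --b--▸ q1
  q4 = 0 + 0 ⊢ stopped
Bisimilarity quotient blocks:
  B0 = {p0, q0}
  B1 = {p2, q2}
  B2 = {p1, p4, q1, q4}
  B3 = {p3, q3}
p0 ∈ B0, q0 ∈ B0 → same block
Bisimilar ⇒ trace-equivalent.

YES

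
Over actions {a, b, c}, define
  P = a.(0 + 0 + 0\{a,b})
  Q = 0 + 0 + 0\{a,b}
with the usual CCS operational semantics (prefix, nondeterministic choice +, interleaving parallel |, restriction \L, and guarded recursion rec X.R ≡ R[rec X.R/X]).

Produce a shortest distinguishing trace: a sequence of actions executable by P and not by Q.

a

Reachable graph of P (2 states):
  m0 = a.(0 + 0 + 0\{a,b}) | --a--▸ m1
  m1 = 0 + 0 + 0\{a,b} | ∅
Reachable graph of Q (1 states):
  n0 = 0 + 0 + 0\{a,b} | ∅
Executing a from P (initial set {m0}):
  [1] a ⇒ {m1}
  ✓ P
Executing a from Q (initial set {n0}):
  [1] a ⇒ ∅ (Q stuck)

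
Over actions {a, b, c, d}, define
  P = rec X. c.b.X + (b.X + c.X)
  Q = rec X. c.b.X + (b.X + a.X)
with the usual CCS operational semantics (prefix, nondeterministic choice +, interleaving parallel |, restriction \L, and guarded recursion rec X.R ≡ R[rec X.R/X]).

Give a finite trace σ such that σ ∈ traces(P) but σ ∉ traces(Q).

Reachable graph of P (2 states):
  m0 = rec X. c.b.X + (b.X + c.X) :: --b--▸ m0, --c--▸ m0, --c--▸ m1
  m1 = b.(rec X. c.b.X + (b.X + c.X)) :: --b--▸ m0
Reachable graph of Q (2 states):
  n0 = rec X. c.b.X + (b.X + a.X) :: --a--▸ n0, --b--▸ n0, --c--▸ n1
  n1 = b.(rec X. c.b.X + (b.X + a.X)) :: --b--▸ n0
Run σ = ⟨cc⟩ on P: start {m0}
  step 1 (c): {m0, m1}
  step 2 (c): {m0, m1}
  ✓ P
Run σ = ⟨cc⟩ on Q: start {n0}
  step 1 (c): {n1}
  step 2 (c): ∅ (Q stuck)

cc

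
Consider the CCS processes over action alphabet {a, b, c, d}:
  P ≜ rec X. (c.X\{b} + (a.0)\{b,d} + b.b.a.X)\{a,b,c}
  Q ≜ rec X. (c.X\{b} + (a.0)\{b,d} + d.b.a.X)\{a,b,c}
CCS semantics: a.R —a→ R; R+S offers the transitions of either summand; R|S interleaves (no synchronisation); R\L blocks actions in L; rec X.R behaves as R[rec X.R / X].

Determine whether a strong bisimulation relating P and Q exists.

P's transition system — 1 states:
  s0 = rec X. (c.X\{b} + (a.0)\{b,d} + b.b.a.X)\{a,b,c} | deadlocked
Q's transition system — 2 states:
  t0 = rec X. (c.X\{b} + (a.0)\{b,d} + d.b.a.X)\{a,b,c} | —d→ t1
  t1 = (b.a.(rec X. (c.X\{b} + (a.0)\{b,d} + d.b.a.X)\{a,b,c}))\{a,b,c} | deadlocked
Bisimilarity quotient blocks:
  B0 = {s0, t1}
  B1 = {t0}
s0 ∈ B0, t0 ∈ B1 → different blocks

not bisimilar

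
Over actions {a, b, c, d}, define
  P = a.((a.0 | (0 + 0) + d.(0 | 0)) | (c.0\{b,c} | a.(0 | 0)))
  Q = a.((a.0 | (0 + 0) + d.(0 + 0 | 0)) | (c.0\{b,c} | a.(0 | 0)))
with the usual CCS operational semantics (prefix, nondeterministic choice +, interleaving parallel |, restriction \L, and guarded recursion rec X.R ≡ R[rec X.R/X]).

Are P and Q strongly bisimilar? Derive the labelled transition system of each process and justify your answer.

Reachable graph of P (13 states):
  u0 = a.((a.0 | (0 + 0) + d.(0 | 0)) | (c.0\{b,c} | a.(0 | 0))) → --a--▸ u1
  u1 = (a.0 | (0 + 0) + d.(0 | 0)) | (c.0\{b,c} | a.(0 | 0)) → --a--▸ u2, --a--▸ u3, --c--▸ u4, --d--▸ u5
  u2 = (a.0 | (0 + 0) + d.(0 | 0)) | (c.0\{b,c} | (0 | 0)) → --a--▸ u6, --c--▸ u7, --d--▸ u8
  u3 = 0 | (0 + 0) | (c.0\{b,c} | a.(0 | 0)) → --a--▸ u6, --c--▸ u9
  u4 = (a.0 | (0 + 0) + d.(0 | 0)) | (0\{b,c} | a.(0 | 0)) → --a--▸ u7, --a--▸ u9, --d--▸ u10
  u5 = 0 | 0 | (c.0\{b,c} | a.(0 | 0)) → --a--▸ u8, --c--▸ u10
  u6 = 0 | (0 + 0) | (c.0\{b,c} | (0 | 0)) → --c--▸ u11
  u7 = (a.0 | (0 + 0) + d.(0 | 0)) | (0\{b,c} | (0 | 0)) → --a--▸ u11, --d--▸ u12
  u8 = 0 | 0 | (c.0\{b,c} | (0 | 0)) → --c--▸ u12
  u9 = 0 | (0 + 0) | (0\{b,c} | a.(0 | 0)) → --a--▸ u11
  u10 = 0 | 0 | (0\{b,c} | a.(0 | 0)) → --a--▸ u12
  u11 = 0 | (0 + 0) | (0\{b,c} | (0 | 0)) → ·
  u12 = 0 | 0 | (0\{b,c} | (0 | 0)) → ·
Reachable graph of Q (13 states):
  v0 = a.((a.0 | (0 + 0) + d.(0 + 0 | 0)) | (c.0\{b,c} | a.(0 | 0))) → --a--▸ v1
  v1 = (a.0 | (0 + 0) + d.(0 + 0 | 0)) | (c.0\{b,c} | a.(0 | 0)) → --a--▸ v2, --a--▸ v3, --c--▸ v4, --d--▸ v5
  v2 = (a.0 | (0 + 0) + d.(0 + 0 | 0)) | (c.0\{b,c} | (0 | 0)) → --a--▸ v6, --c--▸ v7, --d--▸ v8
  v3 = 0 | (0 + 0) | (c.0\{b,c} | a.(0 | 0)) → --a--▸ v6, --c--▸ v9
  v4 = (a.0 | (0 + 0) + d.(0 + 0 | 0)) | (0\{b,c} | a.(0 | 0)) → --a--▸ v7, --a--▸ v9, --d--▸ v10
  v5 = (0 + 0 | 0) | (c.0\{b,c} | a.(0 | 0)) → --a--▸ v8, --c--▸ v10
  v6 = 0 | (0 + 0) | (c.0\{b,c} | (0 | 0)) → --c--▸ v11
  v7 = (a.0 | (0 + 0) + d.(0 + 0 | 0)) | (0\{b,c} | (0 | 0)) → --a--▸ v11, --d--▸ v12
  v8 = (0 + 0 | 0) | (c.0\{b,c} | (0 | 0)) → --c--▸ v12
  v9 = 0 | (0 + 0) | (0\{b,c} | a.(0 | 0)) → --a--▸ v11
  v10 = (0 + 0 | 0) | (0\{b,c} | a.(0 | 0)) → --a--▸ v12
  v11 = 0 | (0 + 0) | (0\{b,c} | (0 | 0)) → ·
  v12 = (0 + 0 | 0) | (0\{b,c} | (0 | 0)) → ·
Coarsest stable partition (strong bisimilarity classes):
  B0 = {u0, v0}
  B1 = {u1, v1}
  B2 = {u3, u5, v3, v5}
  B3 = {u6, u8, v6, v8}
  B4 = {u11, u12, v11, v12}
  B5 = {u10, u9, v10, v9}
  B6 = {u2, v2}
  B7 = {u7, v7}
  B8 = {u4, v4}
u0 ∈ B0, v0 ∈ B0 → same block

P ~ Q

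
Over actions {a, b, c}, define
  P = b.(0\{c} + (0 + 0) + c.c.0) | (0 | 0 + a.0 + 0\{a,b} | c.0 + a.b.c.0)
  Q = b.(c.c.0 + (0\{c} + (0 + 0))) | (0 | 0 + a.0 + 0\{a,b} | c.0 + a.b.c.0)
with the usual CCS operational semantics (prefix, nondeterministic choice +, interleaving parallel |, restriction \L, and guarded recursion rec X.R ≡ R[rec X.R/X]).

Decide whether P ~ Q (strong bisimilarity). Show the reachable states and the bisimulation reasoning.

LTS(P): 20 reachable states
  s0 = b.(0\{c} + (0 + 0) + c.c.0) | (0 | 0 + a.0 + 0\{a,b} | c.0 + a.b.c.0) | --a--▸ s1, --a--▸ s2, --b--▸ s3, --c--▸ s4
  s1 = b.(0\{c} + (0 + 0) + c.c.0) | 0 | --b--▸ s5
  s2 = b.(0\{c} + (0 + 0) + c.c.0) | b.c.0 | --b--▸ s6, --b--▸ s7
  s3 = (0\{c} + (0 + 0) + c.c.0) | (0 | 0 + a.0 + 0\{a,b} | c.0 + a.b.c.0) | --a--▸ s5, --a--▸ s6, --c--▸ s8, --c--▸ s9
  s4 = b.(0\{c} + (0 + 0) + c.c.0) | (0\{a,b} | 0) | --b--▸ s8
  s5 = (0\{c} + (0 + 0) + c.c.0) | 0 | --c--▸ s10
  s6 = (0\{c} + (0 + 0) + c.c.0) | b.c.0 | --b--▸ s11, --c--▸ s12
  s7 = b.(0\{c} + (0 + 0) + c.c.0) | c.0 | --b--▸ s11, --c--▸ s1
  s8 = (0\{c} + (0 + 0) + c.c.0) | (0\{a,b} | 0) | --c--▸ s13
  s9 = c.0 | (0 | 0 + a.0 + 0\{a,b} | c.0 + a.b.c.0) | --a--▸ s10, --a--▸ s12, --c--▸ s13, --c--▸ s14
  s10 = c.0 | 0 | --c--▸ s15
  s11 = (0\{c} + (0 + 0) + c.c.0) | c.0 | --c--▸ s16, --c--▸ s5
  s12 = c.0 | b.c.0 | --b--▸ s16, --c--▸ s17
  s13 = c.0 | (0\{a,b} | 0) | --c--▸ s18
  s14 = 0 | (0 | 0 + a.0 + 0\{a,b} | c.0 + a.b.c.0) | --a--▸ s15, --a--▸ s17, --c--▸ s18
  s15 = 0 | 0 | ∅
  s16 = c.0 | c.0 | --c--▸ s10, --c--▸ s19
  s17 = 0 | b.c.0 | --b--▸ s19
  s18 = 0 | (0\{a,b} | 0) | ∅
  s19 = 0 | c.0 | --c--▸ s15
LTS(Q): 20 reachable states
  t0 = b.(c.c.0 + (0\{c} + (0 + 0))) | (0 | 0 + a.0 + 0\{a,b} | c.0 + a.b.c.0) | --a--▸ t1, --a--▸ t2, --b--▸ t3, --c--▸ t4
  t1 = b.(c.c.0 + (0\{c} + (0 + 0))) | 0 | --b--▸ t5
  t2 = b.(c.c.0 + (0\{c} + (0 + 0))) | b.c.0 | --b--▸ t6, --b--▸ t7
  t3 = (c.c.0 + (0\{c} + (0 + 0))) | (0 | 0 + a.0 + 0\{a,b} | c.0 + a.b.c.0) | --a--▸ t5, --a--▸ t6, --c--▸ t8, --c--▸ t9
  t4 = b.(c.c.0 + (0\{c} + (0 + 0))) | (0\{a,b} | 0) | --b--▸ t8
  t5 = (c.c.0 + (0\{c} + (0 + 0))) | 0 | --c--▸ t10
  t6 = (c.c.0 + (0\{c} + (0 + 0))) | b.c.0 | --b--▸ t11, --c--▸ t12
  t7 = b.(c.c.0 + (0\{c} + (0 + 0))) | c.0 | --b--▸ t11, --c--▸ t1
  t8 = (c.c.0 + (0\{c} + (0 + 0))) | (0\{a,b} | 0) | --c--▸ t13
  t9 = c.0 | (0 | 0 + a.0 + 0\{a,b} | c.0 + a.b.c.0) | --a--▸ t10, --a--▸ t12, --c--▸ t13, --c--▸ t14
  t10 = c.0 | 0 | --c--▸ t15
  t11 = (c.c.0 + (0\{c} + (0 + 0))) | c.0 | --c--▸ t16, --c--▸ t5
  t12 = c.0 | b.c.0 | --b--▸ t16, --c--▸ t17
  t13 = c.0 | (0\{a,b} | 0) | --c--▸ t18
  t14 = 0 | (0 | 0 + a.0 + 0\{a,b} | c.0 + a.b.c.0) | --a--▸ t15, --a--▸ t17, --c--▸ t18
  t15 = 0 | 0 | ∅
  t16 = c.0 | c.0 | --c--▸ t10, --c--▸ t19
  t17 = 0 | b.c.0 | --b--▸ t19
  t18 = 0 | (0\{a,b} | 0) | ∅
  t19 = 0 | c.0 | --c--▸ t15
Coarsest stable partition (strong bisimilarity classes):
  B0 = {s0, t0}
  B1 = {s1, s4, t1, t4}
  B2 = {s16, s5, s8, t16, t5, t8}
  B3 = {s10, s13, s19, t10, t13, t19}
  B4 = {s15, s18, t15, t18}
  B5 = {s3, t3}
  B6 = {s6, t6}
  B7 = {s11, t11}
  B8 = {s12, t12}
  B9 = {s17, t17}
  B10 = {s9, t9}
  B11 = {s14, t14}
  B12 = {s2, t2}
  B13 = {s7, t7}
s0 ∈ B0, t0 ∈ B0 → same block

YES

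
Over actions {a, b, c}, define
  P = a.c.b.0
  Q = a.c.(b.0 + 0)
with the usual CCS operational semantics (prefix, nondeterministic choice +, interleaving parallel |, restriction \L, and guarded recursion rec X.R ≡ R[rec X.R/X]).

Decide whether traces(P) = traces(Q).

Reachable graph of P (4 states):
  s0 = a.c.b.0 has moves ··a··> s1
  s1 = c.b.0 has moves ··c··> s2
  s2 = b.0 has moves ··b··> s3
  s3 = 0 has moves deadlocked
Reachable graph of Q (4 states):
  t0 = a.c.(b.0 + 0) has moves ··a··> t1
  t1 = c.(b.0 + 0) has moves ··c··> t2
  t2 = b.0 + 0 has moves ··b··> t3
  t3 = 0 has moves deadlocked
Bisimilarity quotient blocks:
  B0 = {s0, t0}
  B1 = {s1, t1}
  B2 = {s2, t2}
  B3 = {s3, t3}
s0 ∈ B0, t0 ∈ B0 → same block
Bisimilar ⇒ trace-equivalent.

YES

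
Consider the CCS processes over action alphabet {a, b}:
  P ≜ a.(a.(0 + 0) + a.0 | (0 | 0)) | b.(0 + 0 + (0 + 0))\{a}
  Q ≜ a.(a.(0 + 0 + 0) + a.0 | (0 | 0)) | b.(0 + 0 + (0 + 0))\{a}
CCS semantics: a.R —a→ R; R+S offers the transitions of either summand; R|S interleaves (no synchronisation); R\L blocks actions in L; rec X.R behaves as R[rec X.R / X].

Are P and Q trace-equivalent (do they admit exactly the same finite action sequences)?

Reachable graph of P (8 states):
  s0 = a.(a.(0 + 0) + a.0 | (0 | 0)) | b.(0 + 0 + (0 + 0))\{a} has moves -a-> s1, -b-> s2
  s1 = (a.(0 + 0) + a.0 | (0 | 0)) | b.(0 + 0 + (0 + 0))\{a} has moves -a-> s3, -a-> s4, -b-> s5
  s2 = a.(a.(0 + 0) + a.0 | (0 | 0)) | (0 + 0 + (0 + 0))\{a} has moves -a-> s5
  s3 = (0 + 0) | b.(0 + 0 + (0 + 0))\{a} has moves -b-> s6
  s4 = 0 | (0 | 0) | b.(0 + 0 + (0 + 0))\{a} has moves -b-> s7
  s5 = (a.(0 + 0) + a.0 | (0 | 0)) | (0 + 0 + (0 + 0))\{a} has moves -a-> s6, -a-> s7
  s6 = (0 + 0) | (0 + 0 + (0 + 0))\{a} has moves ∅
  s7 = 0 | (0 | 0) | (0 + 0 + (0 + 0))\{a} has moves ∅
Reachable graph of Q (8 states):
  t0 = a.(a.(0 + 0 + 0) + a.0 | (0 | 0)) | b.(0 + 0 + (0 + 0))\{a} has moves -a-> t1, -b-> t2
  t1 = (a.(0 + 0 + 0) + a.0 | (0 | 0)) | b.(0 + 0 + (0 + 0))\{a} has moves -a-> t3, -a-> t4, -b-> t5
  t2 = a.(a.(0 + 0 + 0) + a.0 | (0 | 0)) | (0 + 0 + (0 + 0))\{a} has moves -a-> t5
  t3 = (0 + 0 + 0) | b.(0 + 0 + (0 + 0))\{a} has moves -b-> t6
  t4 = 0 | (0 | 0) | b.(0 + 0 + (0 + 0))\{a} has moves -b-> t7
  t5 = (a.(0 + 0 + 0) + a.0 | (0 | 0)) | (0 + 0 + (0 + 0))\{a} has moves -a-> t6, -a-> t7
  t6 = (0 + 0 + 0) | (0 + 0 + (0 + 0))\{a} has moves ∅
  t7 = 0 | (0 | 0) | (0 + 0 + (0 + 0))\{a} has moves ∅
Coarsest stable partition (strong bisimilarity classes):
  B0 = {s0, t0}
  B1 = {s2, t2}
  B2 = {s5, t5}
  B3 = {s6, s7, t6, t7}
  B4 = {s1, t1}
  B5 = {s3, s4, t3, t4}
s0 ∈ B0, t0 ∈ B0 → same block
Bisimilar ⇒ trace-equivalent.

traces(P) = traces(Q)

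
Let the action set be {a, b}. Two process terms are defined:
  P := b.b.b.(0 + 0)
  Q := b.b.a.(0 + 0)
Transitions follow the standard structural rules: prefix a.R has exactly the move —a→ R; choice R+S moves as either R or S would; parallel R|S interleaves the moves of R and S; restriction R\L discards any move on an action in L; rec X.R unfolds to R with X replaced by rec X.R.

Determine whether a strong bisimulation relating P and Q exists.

not bisimilar

P's transition system — 4 states:
  p0 = b.b.b.(0 + 0) → --b--▸ p1
  p1 = b.b.(0 + 0) → --b--▸ p2
  p2 = b.(0 + 0) → --b--▸ p3
  p3 = 0 + 0 → ∅
Q's transition system — 4 states:
  q0 = b.b.a.(0 + 0) → --b--▸ q1
  q1 = b.a.(0 + 0) → --b--▸ q2
  q2 = a.(0 + 0) → --a--▸ q3
  q3 = 0 + 0 → ∅
Partition-refinement fixed point:
  B0 = {p0}
  B1 = {p1}
  B2 = {p2}
  B3 = {p3, q3}
  B4 = {q0}
  B5 = {q1}
  B6 = {q2}
p0 ∈ B0, q0 ∈ B4 → different blocks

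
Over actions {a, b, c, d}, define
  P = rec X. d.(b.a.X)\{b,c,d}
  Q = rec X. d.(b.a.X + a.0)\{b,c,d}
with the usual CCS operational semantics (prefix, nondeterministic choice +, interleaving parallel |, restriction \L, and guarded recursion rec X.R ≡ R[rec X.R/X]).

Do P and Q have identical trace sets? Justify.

NO — witness ⟨da⟩

P's transition system — 2 states:
  m0 = rec X. d.(b.a.X)\{b,c,d} ⊢ ··d··> m1
  m1 = (b.a.(rec X. d.(b.a.X)\{b,c,d}))\{b,c,d} ⊢ deadlocked
Q's transition system — 3 states:
  n0 = rec X. d.(b.a.X + a.0)\{b,c,d} ⊢ ··d··> n1
  n1 = (b.a.(rec X. d.(b.a.X + a.0)\{b,c,d}) + a.0)\{b,c,d} ⊢ ··a··> n2
  n2 = 0\{b,c,d} ⊢ deadlocked
Executing da from Q (initial set {n0}):
  [1] d ⇒ {n1}
  [2] a ⇒ {n2}
  ✓ Q
Executing da from P (initial set {m0}):
  [1] d ⇒ {m1}
  [2] a ⇒ ∅ (P stuck)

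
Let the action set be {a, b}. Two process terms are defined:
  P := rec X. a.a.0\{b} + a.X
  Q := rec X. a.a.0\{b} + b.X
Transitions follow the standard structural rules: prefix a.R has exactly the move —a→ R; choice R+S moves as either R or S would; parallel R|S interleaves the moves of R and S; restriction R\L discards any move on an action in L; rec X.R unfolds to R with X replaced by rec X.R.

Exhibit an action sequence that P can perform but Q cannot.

aaa

Reachable graph of P (3 states):
  m0 = rec X. a.a.0\{b} + a.X | --a--▸ m0, --a--▸ m1
  m1 = a.0\{b} | --a--▸ m2
  m2 = 0\{b} | deadlocked
Reachable graph of Q (3 states):
  n0 = rec X. a.a.0\{b} + b.X | --a--▸ n1, --b--▸ n0
  n1 = a.0\{b} | --a--▸ n2
  n2 = 0\{b} | deadlocked
Run σ = ⟨aaa⟩ on P: start {m0}
  [1] a ⇒ {m0, m1}
  [2] a ⇒ {m0, m1, m2}
  [3] a ⇒ {m0, m1, m2}
  — P admits the full trace.
Run σ = ⟨aaa⟩ on Q: start {n0}
  [1] a ⇒ {n1}
  [2] a ⇒ {n2}
  [3] a ⇒ no successor for Q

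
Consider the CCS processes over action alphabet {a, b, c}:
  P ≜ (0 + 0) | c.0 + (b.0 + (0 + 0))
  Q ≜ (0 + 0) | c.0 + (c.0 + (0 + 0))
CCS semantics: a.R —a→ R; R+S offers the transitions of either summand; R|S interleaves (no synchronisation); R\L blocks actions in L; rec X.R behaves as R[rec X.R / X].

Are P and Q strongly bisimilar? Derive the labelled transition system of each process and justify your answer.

P ≁ Q

LTS(P): 3 reachable states
  u0 = (0 + 0) | c.0 + (b.0 + (0 + 0)) ⊢ --b--▸ u1, --c--▸ u2
  u1 = 0 ⊢ stopped
  u2 = (0 + 0) | 0 ⊢ stopped
LTS(Q): 3 reachable states
  v0 = (0 + 0) | c.0 + (c.0 + (0 + 0)) ⊢ --c--▸ v1, --c--▸ v2
  v1 = (0 + 0) | 0 ⊢ stopped
  v2 = 0 ⊢ stopped
Coarsest stable partition (strong bisimilarity classes):
  B0 = {u0}
  B1 = {u1, u2, v1, v2}
  B2 = {v0}
u0 ∈ B0, v0 ∈ B2 → different blocks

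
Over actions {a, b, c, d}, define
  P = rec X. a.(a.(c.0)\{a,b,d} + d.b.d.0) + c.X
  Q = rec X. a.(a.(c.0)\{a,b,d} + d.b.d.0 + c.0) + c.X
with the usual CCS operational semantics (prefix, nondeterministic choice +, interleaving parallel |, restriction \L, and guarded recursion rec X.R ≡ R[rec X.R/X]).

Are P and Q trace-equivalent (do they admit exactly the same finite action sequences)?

NO — witness ⟨ac⟩

LTS(P): 7 reachable states
  m0 = rec X. a.(a.(c.0)\{a,b,d} + d.b.d.0) + c.X ⊢ -a-> m1, -c-> m0
  m1 = a.(c.0)\{a,b,d} + d.b.d.0 ⊢ -a-> m2, -d-> m3
  m2 = (c.0)\{a,b,d} ⊢ -c-> m4
  m3 = b.d.0 ⊢ -b-> m5
  m4 = 0\{a,b,d} ⊢ (no moves)
  m5 = d.0 ⊢ -d-> m6
  m6 = 0 ⊢ (no moves)
LTS(Q): 7 reachable states
  n0 = rec X. a.(a.(c.0)\{a,b,d} + d.b.d.0 + c.0) + c.X ⊢ -a-> n1, -c-> n0
  n1 = a.(c.0)\{a,b,d} + d.b.d.0 + c.0 ⊢ -a-> n2, -c-> n3, -d-> n4
  n2 = (c.0)\{a,b,d} ⊢ -c-> n5
  n3 = 0 ⊢ (no moves)
  n4 = b.d.0 ⊢ -b-> n6
  n5 = 0\{a,b,d} ⊢ (no moves)
  n6 = d.0 ⊢ -d-> n3
Trace ⟨ac⟩ through Q, begin at {n0}:
  after a @ step 1: {n1}
  after c @ step 2: {n3}
  ✓ Q
Trace ⟨ac⟩ through P, begin at {m0}:
  after a @ step 1: {m1}
  after c @ step 2: no successor for P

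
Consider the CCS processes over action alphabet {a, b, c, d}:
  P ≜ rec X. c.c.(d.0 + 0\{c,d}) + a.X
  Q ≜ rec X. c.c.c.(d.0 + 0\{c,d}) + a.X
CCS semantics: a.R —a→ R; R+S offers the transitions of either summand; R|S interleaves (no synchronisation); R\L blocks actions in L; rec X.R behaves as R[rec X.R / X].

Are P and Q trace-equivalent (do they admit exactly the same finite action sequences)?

LTS(P): 4 reachable states
  p0 = rec X. c.c.(d.0 + 0\{c,d}) + a.X :: =a=> p0, =c=> p1
  p1 = c.(d.0 + 0\{c,d}) :: =c=> p2
  p2 = d.0 + 0\{c,d} :: =d=> p3
  p3 = 0 :: deadlocked
LTS(Q): 5 reachable states
  q0 = rec X. c.c.c.(d.0 + 0\{c,d}) + a.X :: =a=> q0, =c=> q1
  q1 = c.c.(d.0 + 0\{c,d}) :: =c=> q2
  q2 = c.(d.0 + 0\{c,d}) :: =c=> q3
  q3 = d.0 + 0\{c,d} :: =d=> q4
  q4 = 0 :: deadlocked
Executing ccd from P (initial set {p0}):
  after c @ step 1: {p1}
  after c @ step 2: {p2}
  after d @ step 3: {p3}
  P completes σ.
Executing ccd from Q (initial set {q0}):
  after c @ step 1: {q1}
  after c @ step 2: {q2}
  after d @ step 3: ∅ (Q stuck)

traces(P) ≠ traces(Q) — witness ⟨ccd⟩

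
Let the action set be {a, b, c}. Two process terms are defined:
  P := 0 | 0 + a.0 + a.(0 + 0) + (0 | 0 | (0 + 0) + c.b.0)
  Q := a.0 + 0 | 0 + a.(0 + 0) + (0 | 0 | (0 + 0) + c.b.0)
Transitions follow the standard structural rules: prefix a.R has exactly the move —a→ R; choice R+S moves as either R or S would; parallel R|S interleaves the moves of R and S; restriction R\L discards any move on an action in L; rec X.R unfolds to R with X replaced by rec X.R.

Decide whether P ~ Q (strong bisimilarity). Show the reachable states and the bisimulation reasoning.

Reachable graph of P (4 states):
  u0 = 0 | 0 + a.0 + a.(0 + 0) + (0 | 0 | (0 + 0) + c.b.0) :: -a-> u1, -a-> u2, -c-> u3
  u1 = 0 :: stopped
  u2 = 0 + 0 :: stopped
  u3 = b.0 :: -b-> u1
Reachable graph of Q (4 states):
  v0 = a.0 + 0 | 0 + a.(0 + 0) + (0 | 0 | (0 + 0) + c.b.0) :: -a-> v1, -a-> v2, -c-> v3
  v1 = 0 :: stopped
  v2 = 0 + 0 :: stopped
  v3 = b.0 :: -b-> v1
Partition-refinement fixed point:
  B0 = {u0, v0}
  B1 = {u1, u2, v1, v2}
  B2 = {u3, v3}
u0 ∈ B0, v0 ∈ B0 → same block

P ~ Q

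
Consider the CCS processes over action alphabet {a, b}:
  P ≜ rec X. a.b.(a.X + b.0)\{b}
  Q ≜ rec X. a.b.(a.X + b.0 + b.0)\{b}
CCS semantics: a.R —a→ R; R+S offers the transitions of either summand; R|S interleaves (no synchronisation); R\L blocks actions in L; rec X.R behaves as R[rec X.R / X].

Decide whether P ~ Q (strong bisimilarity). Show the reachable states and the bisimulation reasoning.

P ~ Q

LTS(P): 5 reachable states
  u0 = rec X. a.b.(a.X + b.0)\{b} has moves =a=> u1
  u1 = b.(a.(rec X. a.b.(a.X + b.0)\{b}) + b.0)\{b} has moves =b=> u2
  u2 = (a.(rec X. a.b.(a.X + b.0)\{b}) + b.0)\{b} has moves =a=> u3
  u3 = (rec X. a.b.(a.X + b.0)\{b})\{b} has moves =a=> u4
  u4 = (b.(a.(rec X. a.b.(a.X + b.0)\{b}) + b.0)\{b})\{b} has moves ∅
LTS(Q): 5 reachable states
  v0 = rec X. a.b.(a.X + b.0 + b.0)\{b} has moves =a=> v1
  v1 = b.(a.(rec X. a.b.(a.X + b.0 + b.0)\{b}) + b.0 + b.0)\{b} has moves =b=> v2
  v2 = (a.(rec X. a.b.(a.X + b.0 + b.0)\{b}) + b.0 + b.0)\{b} has moves =a=> v3
  v3 = (rec X. a.b.(a.X + b.0 + b.0)\{b})\{b} has moves =a=> v4
  v4 = (b.(a.(rec X. a.b.(a.X + b.0 + b.0)\{b}) + b.0 + b.0)\{b})\{b} has moves ∅
Bisimilarity quotient blocks:
  B0 = {u0, v0}
  B1 = {u1, v1}
  B2 = {u2, v2}
  B3 = {u3, v3}
  B4 = {u4, v4}
u0 ∈ B0, v0 ∈ B0 → same block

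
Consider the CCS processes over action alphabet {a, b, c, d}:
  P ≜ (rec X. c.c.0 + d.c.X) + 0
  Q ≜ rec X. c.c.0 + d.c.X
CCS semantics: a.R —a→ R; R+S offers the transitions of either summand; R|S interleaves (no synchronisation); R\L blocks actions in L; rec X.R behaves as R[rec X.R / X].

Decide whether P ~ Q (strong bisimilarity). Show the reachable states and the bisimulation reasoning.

LTS(P): 5 reachable states
  s0 = (rec X. c.c.0 + d.c.X) + 0 :: ··c··> s1, ··d··> s2
  s1 = c.0 :: ··c··> s3
  s2 = c.(rec X. c.c.0 + d.c.X) :: ··c··> s4
  s3 = 0 :: ·
  s4 = rec X. c.c.0 + d.c.X :: ··c··> s1, ··d··> s2
LTS(Q): 4 reachable states
  t0 = rec X. c.c.0 + d.c.X :: ··c··> t1, ··d··> t2
  t1 = c.0 :: ··c··> t3
  t2 = c.(rec X. c.c.0 + d.c.X) :: ··c··> t0
  t3 = 0 :: ·
Partition-refinement fixed point:
  B0 = {s0, s4, t0}
  B1 = {s2, t2}
  B2 = {s1, t1}
  B3 = {s3, t3}
s0 ∈ B0, t0 ∈ B0 → same block

bisimilar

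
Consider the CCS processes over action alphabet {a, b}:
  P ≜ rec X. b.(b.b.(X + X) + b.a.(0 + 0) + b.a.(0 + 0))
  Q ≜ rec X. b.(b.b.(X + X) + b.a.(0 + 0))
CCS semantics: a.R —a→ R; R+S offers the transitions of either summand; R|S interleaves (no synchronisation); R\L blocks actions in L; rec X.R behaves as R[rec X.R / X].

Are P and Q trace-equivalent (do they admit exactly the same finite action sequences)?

Reachable graph of P (6 states):
  s0 = rec X. b.(b.b.(X + X) + b.a.(0 + 0) + b.a.(0 + 0)) ⊢ --b--▸ s1
  s1 = b.b.((rec X. b.(b.b.(X + X) + b.a.(0 + 0) + b.a.(0 + 0))) + (rec X. b.(b.b.(X + X) + b.a.(0 + 0) + b.a.(0 + 0)))) + b.a.(0 + 0) + b.a.(0 + 0) ⊢ --b--▸ s2, --b--▸ s3
  s2 = a.(0 + 0) ⊢ --a--▸ s4
  s3 = b.((rec X. b.(b.b.(X + X) + b.a.(0 + 0) + b.a.(0 + 0))) + (rec X. b.(b.b.(X + X) + b.a.(0 + 0) + b.a.(0 + 0)))) ⊢ --b--▸ s5
  s4 = 0 + 0 ⊢ (no moves)
  s5 = (rec X. b.(b.b.(X + X) + b.a.(0 + 0) + b.a.(0 + 0))) + (rec X. b.(b.b.(X + X) + b.a.(0 + 0) + b.a.(0 + 0))) ⊢ --b--▸ s1
Reachable graph of Q (6 states):
  t0 = rec X. b.(b.b.(X + X) + b.a.(0 + 0)) ⊢ --b--▸ t1
  t1 = b.b.((rec X. b.(b.b.(X + X) + b.a.(0 + 0))) + (rec X. b.(b.b.(X + X) + b.a.(0 + 0)))) + b.a.(0 + 0) ⊢ --b--▸ t2, --b--▸ t3
  t2 = a.(0 + 0) ⊢ --a--▸ t4
  t3 = b.((rec X. b.(b.b.(X + X) + b.a.(0 + 0))) + (rec X. b.(b.b.(X + X) + b.a.(0 + 0)))) ⊢ --b--▸ t5
  t4 = 0 + 0 ⊢ (no moves)
  t5 = (rec X. b.(b.b.(X + X) + b.a.(0 + 0))) + (rec X. b.(b.b.(X + X) + b.a.(0 + 0))) ⊢ --b--▸ t1
Partition-refinement fixed point:
  B0 = {s0, s5, t0, t5}
  B1 = {s1, t1}
  B2 = {s3, t3}
  B3 = {s2, t2}
  B4 = {s4, t4}
s0 ∈ B0, t0 ∈ B0 → same block
Bisimilar ⇒ trace-equivalent.

trace-equivalent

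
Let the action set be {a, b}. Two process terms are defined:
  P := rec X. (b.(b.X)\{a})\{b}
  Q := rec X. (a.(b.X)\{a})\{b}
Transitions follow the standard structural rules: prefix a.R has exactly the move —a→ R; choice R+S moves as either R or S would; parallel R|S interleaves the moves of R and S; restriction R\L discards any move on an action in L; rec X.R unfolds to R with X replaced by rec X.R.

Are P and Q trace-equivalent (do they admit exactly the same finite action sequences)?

P's transition system — 1 states:
  s0 = rec X. (b.(b.X)\{a})\{b} has moves ∅
Q's transition system — 2 states:
  t0 = rec X. (a.(b.X)\{a})\{b} has moves =a=> t1
  t1 = (b.(rec X. (a.(b.X)\{a})\{b}))\{a}\{b} has moves ∅
Run σ = ⟨a⟩ on Q: start {t0}
  after a @ step 1: {t1}
  ✓ Q
Run σ = ⟨a⟩ on P: start {s0}
  after a @ step 1: ∅ (P stuck)

traces(P) ≠ traces(Q) — witness ⟨a⟩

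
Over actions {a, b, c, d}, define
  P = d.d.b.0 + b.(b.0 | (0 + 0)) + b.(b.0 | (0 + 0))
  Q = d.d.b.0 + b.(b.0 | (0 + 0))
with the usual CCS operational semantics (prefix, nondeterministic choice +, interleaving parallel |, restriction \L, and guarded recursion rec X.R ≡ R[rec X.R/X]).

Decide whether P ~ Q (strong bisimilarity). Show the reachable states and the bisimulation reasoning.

P ~ Q

LTS(P): 6 reachable states
  m0 = d.d.b.0 + b.(b.0 | (0 + 0)) + b.(b.0 | (0 + 0)) | =b=> m1, =d=> m2
  m1 = b.0 | (0 + 0) | =b=> m3
  m2 = d.b.0 | =d=> m4
  m3 = 0 | (0 + 0) | (no moves)
  m4 = b.0 | =b=> m5
  m5 = 0 | (no moves)
LTS(Q): 6 reachable states
  n0 = d.d.b.0 + b.(b.0 | (0 + 0)) | =b=> n1, =d=> n2
  n1 = b.0 | (0 + 0) | =b=> n3
  n2 = d.b.0 | =d=> n4
  n3 = 0 | (0 + 0) | (no moves)
  n4 = b.0 | =b=> n5
  n5 = 0 | (no moves)
Partition-refinement fixed point:
  B0 = {m0, n0}
  B1 = {m1, m4, n1, n4}
  B2 = {m3, m5, n3, n5}
  B3 = {m2, n2}
m0 ∈ B0, n0 ∈ B0 → same block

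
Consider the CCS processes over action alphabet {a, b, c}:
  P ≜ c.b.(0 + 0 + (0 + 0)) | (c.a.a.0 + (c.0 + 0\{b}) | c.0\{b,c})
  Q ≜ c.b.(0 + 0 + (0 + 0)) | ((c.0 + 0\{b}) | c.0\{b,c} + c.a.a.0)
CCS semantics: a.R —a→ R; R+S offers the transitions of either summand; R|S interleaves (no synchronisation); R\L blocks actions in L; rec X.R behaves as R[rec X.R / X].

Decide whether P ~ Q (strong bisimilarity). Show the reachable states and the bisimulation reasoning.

bisimilar

LTS(P): 21 reachable states
  s0 = c.b.(0 + 0 + (0 + 0)) | (c.a.a.0 + (c.0 + 0\{b}) | c.0\{b,c}) :: =c=> s1, =c=> s2, =c=> s3, =c=> s4
  s1 = b.(0 + 0 + (0 + 0)) | (c.a.a.0 + (c.0 + 0\{b}) | c.0\{b,c}) :: =b=> s5, =c=> s6, =c=> s7, =c=> s8
  s2 = c.b.(0 + 0 + (0 + 0)) | ((c.0 + 0\{b}) | 0\{b,c}) :: =c=> s6, =c=> s9
  s3 = c.b.(0 + 0 + (0 + 0)) | (0 | c.0\{b,c}) :: =c=> s7, =c=> s9
  s4 = c.b.(0 + 0 + (0 + 0)) | a.a.0 :: =a=> s10, =c=> s8
  s5 = (0 + 0 + (0 + 0)) | (c.a.a.0 + (c.0 + 0\{b}) | c.0\{b,c}) :: =c=> s11, =c=> s12, =c=> s13
  s6 = b.(0 + 0 + (0 + 0)) | ((c.0 + 0\{b}) | 0\{b,c}) :: =b=> s11, =c=> s14
  s7 = b.(0 + 0 + (0 + 0)) | (0 | c.0\{b,c}) :: =b=> s12, =c=> s14
  s8 = b.(0 + 0 + (0 + 0)) | a.a.0 :: =a=> s15, =b=> s13
  s9 = c.b.(0 + 0 + (0 + 0)) | (0 | 0\{b,c}) :: =c=> s14
  s10 = c.b.(0 + 0 + (0 + 0)) | a.0 :: =a=> s16, =c=> s15
  s11 = (0 + 0 + (0 + 0)) | ((c.0 + 0\{b}) | 0\{b,c}) :: =c=> s17
  s12 = (0 + 0 + (0 + 0)) | (0 | c.0\{b,c}) :: =c=> s17
  s13 = (0 + 0 + (0 + 0)) | a.a.0 :: =a=> s18
  s14 = b.(0 + 0 + (0 + 0)) | (0 | 0\{b,c}) :: =b=> s17
  s15 = b.(0 + 0 + (0 + 0)) | a.0 :: =a=> s19, =b=> s18
  s16 = c.b.(0 + 0 + (0 + 0)) | 0 :: =c=> s19
  s17 = (0 + 0 + (0 + 0)) | (0 | 0\{b,c}) :: (no moves)
  s18 = (0 + 0 + (0 + 0)) | a.0 :: =a=> s20
  s19 = b.(0 + 0 + (0 + 0)) | 0 :: =b=> s20
  s20 = (0 + 0 + (0 + 0)) | 0 :: (no moves)
LTS(Q): 21 reachable states
  t0 = c.b.(0 + 0 + (0 + 0)) | ((c.0 + 0\{b}) | c.0\{b,c} + c.a.a.0) :: =c=> t1, =c=> t2, =c=> t3, =c=> t4
  t1 = b.(0 + 0 + (0 + 0)) | ((c.0 + 0\{b}) | c.0\{b,c} + c.a.a.0) :: =b=> t5, =c=> t6, =c=> t7, =c=> t8
  t2 = c.b.(0 + 0 + (0 + 0)) | ((c.0 + 0\{b}) | 0\{b,c}) :: =c=> t6, =c=> t9
  t3 = c.b.(0 + 0 + (0 + 0)) | (0 | c.0\{b,c}) :: =c=> t7, =c=> t9
  t4 = c.b.(0 + 0 + (0 + 0)) | a.a.0 :: =a=> t10, =c=> t8
  t5 = (0 + 0 + (0 + 0)) | ((c.0 + 0\{b}) | c.0\{b,c} + c.a.a.0) :: =c=> t11, =c=> t12, =c=> t13
  t6 = b.(0 + 0 + (0 + 0)) | ((c.0 + 0\{b}) | 0\{b,c}) :: =b=> t11, =c=> t14
  t7 = b.(0 + 0 + (0 + 0)) | (0 | c.0\{b,c}) :: =b=> t12, =c=> t14
  t8 = b.(0 + 0 + (0 + 0)) | a.a.0 :: =a=> t15, =b=> t13
  t9 = c.b.(0 + 0 + (0 + 0)) | (0 | 0\{b,c}) :: =c=> t14
  t10 = c.b.(0 + 0 + (0 + 0)) | a.0 :: =a=> t16, =c=> t15
  t11 = (0 + 0 + (0 + 0)) | ((c.0 + 0\{b}) | 0\{b,c}) :: =c=> t17
  t12 = (0 + 0 + (0 + 0)) | (0 | c.0\{b,c}) :: =c=> t17
  t13 = (0 + 0 + (0 + 0)) | a.a.0 :: =a=> t18
  t14 = b.(0 + 0 + (0 + 0)) | (0 | 0\{b,c}) :: =b=> t17
  t15 = b.(0 + 0 + (0 + 0)) | a.0 :: =a=> t19, =b=> t18
  t16 = c.b.(0 + 0 + (0 + 0)) | 0 :: =c=> t19
  t17 = (0 + 0 + (0 + 0)) | (0 | 0\{b,c}) :: (no moves)
  t18 = (0 + 0 + (0 + 0)) | a.0 :: =a=> t20
  t19 = b.(0 + 0 + (0 + 0)) | 0 :: =b=> t20
  t20 = (0 + 0 + (0 + 0)) | 0 :: (no moves)
Partition-refinement fixed point:
  B0 = {s0, t0}
  B1 = {s1, t1}
  B2 = {s5, t5}
  B3 = {s13, t13}
  B4 = {s18, t18}
  B5 = {s17, s20, t17, t20}
  B6 = {s11, s12, t11, t12}
  B7 = {s6, s7, t6, t7}
  B8 = {s14, s19, t14, t19}
  B9 = {s8, t8}
  B10 = {s15, t15}
  B11 = {s2, s3, t2, t3}
  B12 = {s16, s9, t16, t9}
  B13 = {s4, t4}
  B14 = {s10, t10}
s0 ∈ B0, t0 ∈ B0 → same block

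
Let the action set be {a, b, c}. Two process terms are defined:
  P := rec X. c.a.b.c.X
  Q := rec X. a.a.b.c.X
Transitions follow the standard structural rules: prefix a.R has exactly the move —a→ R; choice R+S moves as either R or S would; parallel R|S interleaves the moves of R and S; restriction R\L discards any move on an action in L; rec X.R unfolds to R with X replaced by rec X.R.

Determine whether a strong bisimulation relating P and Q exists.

LTS(P): 4 reachable states
  u0 = rec X. c.a.b.c.X has moves =c=> u1
  u1 = a.b.c.(rec X. c.a.b.c.X) has moves =a=> u2
  u2 = b.c.(rec X. c.a.b.c.X) has moves =b=> u3
  u3 = c.(rec X. c.a.b.c.X) has moves =c=> u0
LTS(Q): 4 reachable states
  v0 = rec X. a.a.b.c.X has moves =a=> v1
  v1 = a.b.c.(rec X. a.a.b.c.X) has moves =a=> v2
  v2 = b.c.(rec X. a.a.b.c.X) has moves =b=> v3
  v3 = c.(rec X. a.a.b.c.X) has moves =c=> v0
Bisimilarity quotient blocks:
  B0 = {u0}
  B1 = {u1}
  B2 = {u2}
  B3 = {u3}
  B4 = {v0}
  B5 = {v1}
  B6 = {v2}
  B7 = {v3}
u0 ∈ B0, v0 ∈ B4 → different blocks

NO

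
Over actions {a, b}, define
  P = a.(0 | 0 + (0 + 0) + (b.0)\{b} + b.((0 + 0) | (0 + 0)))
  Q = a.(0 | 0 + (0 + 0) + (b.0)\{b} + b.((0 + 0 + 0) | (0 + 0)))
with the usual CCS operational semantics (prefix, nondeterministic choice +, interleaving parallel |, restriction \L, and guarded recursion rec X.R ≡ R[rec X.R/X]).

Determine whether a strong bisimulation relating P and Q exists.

P ~ Q

LTS(P): 3 reachable states
  u0 = a.(0 | 0 + (0 + 0) + (b.0)\{b} + b.((0 + 0) | (0 + 0))) ⊢ —a→ u1
  u1 = 0 | 0 + (0 + 0) + (b.0)\{b} + b.((0 + 0) | (0 + 0)) ⊢ —b→ u2
  u2 = (0 + 0) | (0 + 0) ⊢ deadlocked
LTS(Q): 3 reachable states
  v0 = a.(0 | 0 + (0 + 0) + (b.0)\{b} + b.((0 + 0 + 0) | (0 + 0))) ⊢ —a→ v1
  v1 = 0 | 0 + (0 + 0) + (b.0)\{b} + b.((0 + 0 + 0) | (0 + 0)) ⊢ —b→ v2
  v2 = (0 + 0 + 0) | (0 + 0) ⊢ deadlocked
Partition-refinement fixed point:
  B0 = {u0, v0}
  B1 = {u1, v1}
  B2 = {u2, v2}
u0 ∈ B0, v0 ∈ B0 → same block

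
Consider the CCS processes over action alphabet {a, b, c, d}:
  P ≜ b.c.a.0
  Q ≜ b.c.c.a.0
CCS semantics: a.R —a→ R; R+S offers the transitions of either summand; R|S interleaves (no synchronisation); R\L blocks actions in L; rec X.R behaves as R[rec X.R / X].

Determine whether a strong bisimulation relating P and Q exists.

P ≁ Q

LTS(P): 4 reachable states
  p0 = b.c.a.0 | —b→ p1
  p1 = c.a.0 | —c→ p2
  p2 = a.0 | —a→ p3
  p3 = 0 | (no moves)
LTS(Q): 5 reachable states
  q0 = b.c.c.a.0 | —b→ q1
  q1 = c.c.a.0 | —c→ q2
  q2 = c.a.0 | —c→ q3
  q3 = a.0 | —a→ q4
  q4 = 0 | (no moves)
Bisimilarity quotient blocks:
  B0 = {p0}
  B1 = {p1, q2}
  B2 = {p2, q3}
  B3 = {p3, q4}
  B4 = {q0}
  B5 = {q1}
p0 ∈ B0, q0 ∈ B4 → different blocks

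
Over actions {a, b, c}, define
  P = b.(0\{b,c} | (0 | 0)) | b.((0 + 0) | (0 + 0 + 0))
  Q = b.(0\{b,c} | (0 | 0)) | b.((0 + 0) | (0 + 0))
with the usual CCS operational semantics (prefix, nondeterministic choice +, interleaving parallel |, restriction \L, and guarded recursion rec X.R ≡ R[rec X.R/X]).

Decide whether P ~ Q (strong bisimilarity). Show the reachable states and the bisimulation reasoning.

YES

Reachable graph of P (4 states):
  s0 = b.(0\{b,c} | (0 | 0)) | b.((0 + 0) | (0 + 0 + 0)) ⊢ =b=> s1, =b=> s2
  s1 = 0\{b,c} | (0 | 0) | b.((0 + 0) | (0 + 0 + 0)) ⊢ =b=> s3
  s2 = b.(0\{b,c} | (0 | 0)) | ((0 + 0) | (0 + 0 + 0)) ⊢ =b=> s3
  s3 = 0\{b,c} | (0 | 0) | ((0 + 0) | (0 + 0 + 0)) ⊢ deadlocked
Reachable graph of Q (4 states):
  t0 = b.(0\{b,c} | (0 | 0)) | b.((0 + 0) | (0 + 0)) ⊢ =b=> t1, =b=> t2
  t1 = 0\{b,c} | (0 | 0) | b.((0 + 0) | (0 + 0)) ⊢ =b=> t3
  t2 = b.(0\{b,c} | (0 | 0)) | ((0 + 0) | (0 + 0)) ⊢ =b=> t3
  t3 = 0\{b,c} | (0 | 0) | ((0 + 0) | (0 + 0)) ⊢ deadlocked
Partition-refinement fixed point:
  B0 = {s0, t0}
  B1 = {s1, s2, t1, t2}
  B2 = {s3, t3}
s0 ∈ B0, t0 ∈ B0 → same block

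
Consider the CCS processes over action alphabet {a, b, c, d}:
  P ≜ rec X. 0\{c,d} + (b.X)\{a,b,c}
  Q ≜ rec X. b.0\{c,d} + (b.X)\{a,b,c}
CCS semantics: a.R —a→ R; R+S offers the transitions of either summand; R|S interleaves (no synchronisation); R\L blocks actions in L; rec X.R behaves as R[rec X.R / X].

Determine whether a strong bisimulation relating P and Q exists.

P's transition system — 1 states:
  s0 = rec X. 0\{c,d} + (b.X)\{a,b,c} ⊢ ∅
Q's transition system — 2 states:
  t0 = rec X. b.0\{c,d} + (b.X)\{a,b,c} ⊢ --b--▸ t1
  t1 = 0\{c,d} ⊢ ∅
Partition-refinement fixed point:
  B0 = {s0, t1}
  B1 = {t0}
s0 ∈ B0, t0 ∈ B1 → different blocks

not bisimilar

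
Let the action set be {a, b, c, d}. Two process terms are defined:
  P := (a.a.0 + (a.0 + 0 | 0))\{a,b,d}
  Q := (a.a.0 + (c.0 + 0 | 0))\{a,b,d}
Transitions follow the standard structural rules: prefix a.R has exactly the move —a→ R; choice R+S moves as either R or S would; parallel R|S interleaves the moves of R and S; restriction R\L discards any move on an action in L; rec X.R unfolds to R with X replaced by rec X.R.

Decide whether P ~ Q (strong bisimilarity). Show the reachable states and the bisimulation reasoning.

P's transition system — 1 states:
  s0 = (a.a.0 + (a.0 + 0 | 0))\{a,b,d} ⊢ (no moves)
Q's transition system — 2 states:
  t0 = (a.a.0 + (c.0 + 0 | 0))\{a,b,d} ⊢ ··c··> t1
  t1 = 0\{a,b,d} ⊢ (no moves)
Coarsest stable partition (strong bisimilarity classes):
  B0 = {s0, t1}
  B1 = {t0}
s0 ∈ B0, t0 ∈ B1 → different blocks

P ≁ Q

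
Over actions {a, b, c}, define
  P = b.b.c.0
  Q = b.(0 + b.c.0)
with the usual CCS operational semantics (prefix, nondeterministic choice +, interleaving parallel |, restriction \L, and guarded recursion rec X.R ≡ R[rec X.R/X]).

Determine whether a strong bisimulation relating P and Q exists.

bisimilar

P's transition system — 4 states:
  m0 = b.b.c.0 ⊢ --b--▸ m1
  m1 = b.c.0 ⊢ --b--▸ m2
  m2 = c.0 ⊢ --c--▸ m3
  m3 = 0 ⊢ deadlocked
Q's transition system — 4 states:
  n0 = b.(0 + b.c.0) ⊢ --b--▸ n1
  n1 = 0 + b.c.0 ⊢ --b--▸ n2
  n2 = c.0 ⊢ --c--▸ n3
  n3 = 0 ⊢ deadlocked
Partition-refinement fixed point:
  B0 = {m0, n0}
  B1 = {m1, n1}
  B2 = {m2, n2}
  B3 = {m3, n3}
m0 ∈ B0, n0 ∈ B0 → same block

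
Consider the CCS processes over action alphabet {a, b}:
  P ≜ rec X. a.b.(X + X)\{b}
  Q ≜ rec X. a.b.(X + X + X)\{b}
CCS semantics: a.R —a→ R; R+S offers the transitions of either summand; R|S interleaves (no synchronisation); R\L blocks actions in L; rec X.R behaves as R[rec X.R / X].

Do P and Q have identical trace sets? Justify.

LTS(P): 4 reachable states
  u0 = rec X. a.b.(X + X)\{b} → ··a··> u1
  u1 = b.((rec X. a.b.(X + X)\{b}) + (rec X. a.b.(X + X)\{b}))\{b} → ··b··> u2
  u2 = ((rec X. a.b.(X + X)\{b}) + (rec X. a.b.(X + X)\{b}))\{b} → ··a··> u3
  u3 = (b.((rec X. a.b.(X + X)\{b}) + (rec X. a.b.(X + X)\{b}))\{b})\{b} → stopped
LTS(Q): 4 reachable states
  v0 = rec X. a.b.(X + X + X)\{b} → ··a··> v1
  v1 = b.((rec X. a.b.(X + X + X)\{b}) + (rec X. a.b.(X + X + X)\{b}) + (rec X. a.b.(X + X + X)\{b}))\{b} → ··b··> v2
  v2 = ((rec X. a.b.(X + X + X)\{b}) + (rec X. a.b.(X + X + X)\{b}) + (rec X. a.b.(X + X + X)\{b}))\{b} → ··a··> v3
  v3 = (b.((rec X. a.b.(X + X + X)\{b}) + (rec X. a.b.(X + X + X)\{b}) + (rec X. a.b.(X + X + X)\{b}))\{b})\{b} → stopped
Bisimilarity quotient blocks:
  B0 = {u0, v0}
  B1 = {u1, v1}
  B2 = {u2, v2}
  B3 = {u3, v3}
u0 ∈ B0, v0 ∈ B0 → same block
Bisimilar ⇒ trace-equivalent.

traces(P) = traces(Q)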